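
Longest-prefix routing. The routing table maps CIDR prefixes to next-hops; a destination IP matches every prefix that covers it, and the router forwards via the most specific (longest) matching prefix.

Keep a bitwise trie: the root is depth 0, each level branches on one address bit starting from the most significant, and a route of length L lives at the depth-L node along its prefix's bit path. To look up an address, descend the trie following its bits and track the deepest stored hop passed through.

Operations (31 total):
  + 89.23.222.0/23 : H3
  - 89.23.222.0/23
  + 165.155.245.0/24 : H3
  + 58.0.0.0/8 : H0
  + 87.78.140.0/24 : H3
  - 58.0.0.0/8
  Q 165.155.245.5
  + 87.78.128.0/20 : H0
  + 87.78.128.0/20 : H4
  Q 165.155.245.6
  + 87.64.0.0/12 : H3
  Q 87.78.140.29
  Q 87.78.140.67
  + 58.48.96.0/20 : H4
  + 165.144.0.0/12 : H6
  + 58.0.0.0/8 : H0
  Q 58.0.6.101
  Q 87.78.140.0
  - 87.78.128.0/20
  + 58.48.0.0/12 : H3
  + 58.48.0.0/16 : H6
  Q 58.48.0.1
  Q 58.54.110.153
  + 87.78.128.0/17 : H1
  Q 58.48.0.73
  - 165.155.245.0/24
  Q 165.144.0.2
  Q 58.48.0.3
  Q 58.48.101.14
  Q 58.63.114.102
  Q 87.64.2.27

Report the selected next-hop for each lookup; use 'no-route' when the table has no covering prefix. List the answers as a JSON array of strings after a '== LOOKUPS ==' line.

Apply in order:
  add 89.23.222.0/23 -> H3 at depth 23
  - 89.23.222.0/23 clear@23
  add 165.155.245.0/24 -> H3 at depth 24
  add 58.0.0.0/8 -> H0 at depth 8
  add 87.78.140.0/24 -> H3 at depth 24
  - 58.0.0.0/8 clear@8
  lookup 165.155.245.5: bits 101001011001101111110101 walk d0:-→d1:-→d2:-→d3:-→d4:-→d5:-→d6:-→d7:-→d8:-→d9:-→d10:-→d11:-→d12:-→d13:-→d14:-→d15:-→d16:-→d17:-→d18:-→d19:-→d20:-→d21:-→d22:-→d23:-→d24:H3 -> H3
  add 87.78.128.0/20 -> H0 at depth 20
  add 87.78.128.0/20 -> H4 at depth 20
  lookup 165.155.245.6: bits 101001011001101111110101 walk d0:-→d1:-→d2:-→d3:-→d4:-→d5:-→d6:-→d7:-→d8:-→d9:-→d10:-→d11:-→d12:-→d13:-→d14:-→d15:-→d16:-→d17:-→d18:-→d19:-→d20:-→d21:-→d22:-→d23:-→d24:H3 -> H3
  add 87.64.0.0/12 -> H3 at depth 12
  lookup 87.78.140.29: bits 010101110100111010001100 walk d0:-→d1:-→d2:-→d3:-→d4:-→d5:-→d6:-→d7:-→d8:-→d9:-→d10:-→d11:-→d12:H3→d13:-→d14:-→d15:-→d16:-→d17:-→d18:-→d19:-→d20:H4→d21:-→d22:-→d23:-→d24:H3 -> H3
  lookup 87.78.140.67: bits 010101110100111010001100 walk d0:-→d1:-→d2:-→d3:-→d4:-→d5:-→d6:-→d7:-→d8:-→d9:-→d10:-→d11:-→d12:H3→d13:-→d14:-→d15:-→d16:-→d17:-→d18:-→d19:-→d20:H4→d21:-→d22:-→d23:-→d24:H3 -> H3
  add 58.48.96.0/20 -> H4 at depth 20
  add 165.144.0.0/12 -> H6 at depth 12
  add 58.0.0.0/8 -> H0 at depth 8
  lookup 58.0.6.101: bits 0011101000 walk d0:-→d1:-→d2:-→d3:-→d4:-→d5:-→d6:-→d7:-→d8:H0→d9:-→d10:- -> H0
  lookup 87.78.140.0: bits 010101110100111010001100 walk d0:-→d1:-→d2:-→d3:-→d4:-→d5:-→d6:-→d7:-→d8:-→d9:-→d10:-→d11:-→d12:H3→d13:-→d14:-→d15:-→d16:-→d17:-→d18:-→d19:-→d20:H4→d21:-→d22:-→d23:-→d24:H3 -> H3
  - 87.78.128.0/20 clear@20
  add 58.48.0.0/12 -> H3 at depth 12
  add 58.48.0.0/16 -> H6 at depth 16
  lookup 58.48.0.1: bits 00111010001100000 walk d0:-→d1:-→d2:-→d3:-→d4:-→d5:-→d6:-→d7:-→d8:H0→d9:-→d10:-→d11:-→d12:H3→d13:-→d14:-→d15:-→d16:H6→d17:- -> H6
  lookup 58.54.110.153: bits 0011101000110 walk d0:-→d1:-→d2:-→d3:-→d4:-→d5:-→d6:-→d7:-→d8:H0→d9:-→d10:-→d11:-→d12:H3→d13:- -> H3
  add 87.78.128.0/17 -> H1 at depth 17
  lookup 58.48.0.73: bits 00111010001100000 walk d0:-→d1:-→d2:-→d3:-→d4:-→d5:-→d6:-→d7:-→d8:H0→d9:-→d10:-→d11:-→d12:H3→d13:-→d14:-→d15:-→d16:H6→d17:- -> H6
  - 165.155.245.0/24 clear@24
  lookup 165.144.0.2: bits 101001011001 walk d0:-→d1:-→d2:-→d3:-→d4:-→d5:-→d6:-→d7:-→d8:-→d9:-→d10:-→d11:-→d12:H6 -> H6
  lookup 58.48.0.3: bits 00111010001100000 walk d0:-→d1:-→d2:-→d3:-→d4:-→d5:-→d6:-→d7:-→d8:H0→d9:-→d10:-→d11:-→d12:H3→d13:-→d14:-→d15:-→d16:H6→d17:- -> H6
  lookup 58.48.101.14: bits 00111010001100000110 walk d0:-→d1:-→d2:-→d3:-→d4:-→d5:-→d6:-→d7:-→d8:H0→d9:-→d10:-→d11:-→d12:H3→d13:-→d14:-→d15:-→d16:H6→d17:-→d18:-→d19:-→d20:H4 -> H4
  lookup 58.63.114.102: bits 001110100011 walk d0:-→d1:-→d2:-→d3:-→d4:-→d5:-→d6:-→d7:-→d8:H0→d9:-→d10:-→d11:-→d12:H3 -> H3
  lookup 87.64.2.27: bits 010101110100 walk d0:-→d1:-→d2:-→d3:-→d4:-→d5:-→d6:-→d7:-→d8:-→d9:-→d10:-→d11:-→d12:H3 -> H3

== LOOKUPS ==
["H3","H3","H3","H3","H0","H3","H6","H3","H6","H6","H6","H4","H3","H3"]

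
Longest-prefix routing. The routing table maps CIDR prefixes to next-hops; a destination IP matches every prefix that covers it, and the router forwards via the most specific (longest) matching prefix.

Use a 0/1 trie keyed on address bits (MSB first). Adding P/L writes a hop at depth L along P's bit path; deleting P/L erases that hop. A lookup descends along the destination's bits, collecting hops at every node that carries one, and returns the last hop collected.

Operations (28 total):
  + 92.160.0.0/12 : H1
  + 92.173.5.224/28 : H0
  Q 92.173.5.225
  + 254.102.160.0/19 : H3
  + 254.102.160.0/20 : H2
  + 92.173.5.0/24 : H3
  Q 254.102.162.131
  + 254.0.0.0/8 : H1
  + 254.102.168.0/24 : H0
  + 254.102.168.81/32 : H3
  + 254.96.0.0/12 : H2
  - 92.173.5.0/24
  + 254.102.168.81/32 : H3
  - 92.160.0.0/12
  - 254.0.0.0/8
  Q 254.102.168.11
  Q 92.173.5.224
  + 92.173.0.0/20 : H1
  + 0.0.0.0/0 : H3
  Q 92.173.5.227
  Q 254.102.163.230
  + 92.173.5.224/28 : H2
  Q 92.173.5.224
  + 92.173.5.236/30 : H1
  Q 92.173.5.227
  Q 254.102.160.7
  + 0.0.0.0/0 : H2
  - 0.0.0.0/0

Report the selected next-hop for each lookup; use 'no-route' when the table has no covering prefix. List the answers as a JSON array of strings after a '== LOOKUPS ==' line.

Process each operation:
  add 92.160.0.0/12 -> H1 at depth 12
  add 92.173.5.224/28 -> H0 at depth 28
  lookup 92.173.5.225: bits 0101110010101101000001011110 walk d0:-→d1:-→d2:-→d3:-→d4:-→d5:-→d6:-→d7:-→d8:-→d9:-→d10:-→d11:-→d12:H1→d13:-→d14:-→d15:-→d16:-→d17:-→d18:-→d19:-→d20:-→d21:-→d22:-→d23:-→d24:-→d25:-→d26:-→d27:-→d28:H0 -> H0
  add 254.102.160.0/19 -> H3 at depth 19
  add 254.102.160.0/20 -> H2 at depth 20
  add 92.173.5.0/24 -> H3 at depth 24
  lookup 254.102.162.131: bits 11111110011001101010 walk d0:-→d1:-→d2:-→d3:-→d4:-→d5:-→d6:-→d7:-→d8:-→d9:-→d10:-→d11:-→d12:-→d13:-→d14:-→d15:-→d16:-→d17:-→d18:-→d19:H3→d20:H2 -> H2
  add 254.0.0.0/8 -> H1 at depth 8
  add 254.102.168.0/24 -> H0 at depth 24
  add 254.102.168.81/32 -> H3 at depth 32
  add 254.96.0.0/12 -> H2 at depth 12
  - 92.173.5.0/24 clear@24
  add 254.102.168.81/32 -> H3 at depth 32
  - 92.160.0.0/12 clear@12
  - 254.0.0.0/8 clear@8
  lookup 254.102.168.11: bits 1111111001100110101010000 walk d0:-→d1:-→d2:-→d3:-→d4:-→d5:-→d6:-→d7:-→d8:-→d9:-→d10:-→d11:-→d12:H2→d13:-→d14:-→d15:-→d16:-→d17:-→d18:-→d19:H3→d20:H2→d21:-→d22:-→d23:-→d24:H0→d25:- -> H0
  lookup 92.173.5.224: bits 0101110010101101000001011110 walk d0:-→d1:-→d2:-→d3:-→d4:-→d5:-→d6:-→d7:-→d8:-→d9:-→d10:-→d11:-→d12:-→d13:-→d14:-→d15:-→d16:-→d17:-→d18:-→d19:-→d20:-→d21:-→d22:-→d23:-→d24:-→d25:-→d26:-→d27:-→d28:H0 -> H0
  add 92.173.0.0/20 -> H1 at depth 20
  add 0.0.0.0/0 -> H3 at depth 0
  lookup 92.173.5.227: bits 0101110010101101000001011110 walk d0:H3→d1:-→d2:-→d3:-→d4:-→d5:-→d6:-→d7:-→d8:-→d9:-→d10:-→d11:-→d12:-→d13:-→d14:-→d15:-→d16:-→d17:-→d18:-→d19:-→d20:H1→d21:-→d22:-→d23:-→d24:-→d25:-→d26:-→d27:-→d28:H0 -> H0
  lookup 254.102.163.230: bits 11111110011001101010 walk d0:H3→d1:-→d2:-→d3:-→d4:-→d5:-→d6:-→d7:-→d8:-→d9:-→d10:-→d11:-→d12:H2→d13:-→d14:-→d15:-→d16:-→d17:-→d18:-→d19:H3→d20:H2 -> H2
  add 92.173.5.224/28 -> H2 at depth 28
  lookup 92.173.5.224: bits 0101110010101101000001011110 walk d0:H3→d1:-→d2:-→d3:-→d4:-→d5:-→d6:-→d7:-→d8:-→d9:-→d10:-→d11:-→d12:-→d13:-→d14:-→d15:-→d16:-→d17:-→d18:-→d19:-→d20:H1→d21:-→d22:-→d23:-→d24:-→d25:-→d26:-→d27:-→d28:H2 -> H2
  add 92.173.5.236/30 -> H1 at depth 30
  lookup 92.173.5.227: bits 0101110010101101000001011110 walk d0:H3→d1:-→d2:-→d3:-→d4:-→d5:-→d6:-→d7:-→d8:-→d9:-→d10:-→d11:-→d12:-→d13:-→d14:-→d15:-→d16:-→d17:-→d18:-→d19:-→d20:H1→d21:-→d22:-→d23:-→d24:-→d25:-→d26:-→d27:-→d28:H2 -> H2
  lookup 254.102.160.7: bits 11111110011001101010 walk d0:H3→d1:-→d2:-→d3:-→d4:-→d5:-→d6:-→d7:-→d8:-→d9:-→d10:-→d11:-→d12:H2→d13:-→d14:-→d15:-→d16:-→d17:-→d18:-→d19:H3→d20:H2 -> H2
  add 0.0.0.0/0 -> H2 at depth 0
  - 0.0.0.0/0 clear@0

== LOOKUPS ==
["H0","H2","H0","H0","H0","H2","H2","H2","H2"]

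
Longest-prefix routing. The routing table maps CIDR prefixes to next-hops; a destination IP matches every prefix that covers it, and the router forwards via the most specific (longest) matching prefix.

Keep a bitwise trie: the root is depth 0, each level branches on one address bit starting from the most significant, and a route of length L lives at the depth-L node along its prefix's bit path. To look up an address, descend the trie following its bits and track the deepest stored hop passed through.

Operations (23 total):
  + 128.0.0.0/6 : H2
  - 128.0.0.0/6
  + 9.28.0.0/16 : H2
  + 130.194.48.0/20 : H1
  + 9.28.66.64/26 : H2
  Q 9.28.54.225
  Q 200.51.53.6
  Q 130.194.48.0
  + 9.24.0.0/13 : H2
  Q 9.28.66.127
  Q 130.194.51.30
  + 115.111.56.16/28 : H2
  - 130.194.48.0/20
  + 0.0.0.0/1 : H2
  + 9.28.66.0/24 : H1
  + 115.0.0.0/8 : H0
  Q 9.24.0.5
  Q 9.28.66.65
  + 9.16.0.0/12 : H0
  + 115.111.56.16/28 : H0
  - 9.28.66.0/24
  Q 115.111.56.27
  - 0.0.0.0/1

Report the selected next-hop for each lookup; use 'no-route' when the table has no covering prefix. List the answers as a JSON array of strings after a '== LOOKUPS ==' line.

Process each operation:
  add 128.0.0.0/6 -> H2 at depth 6
  - 128.0.0.0/6 clear@6
  add 9.28.0.0/16 -> H2 at depth 16
  add 130.194.48.0/20 -> H1 at depth 20
  add 9.28.66.64/26 -> H2 at depth 26
  ? 9.28.54.225  path d0:-→d1:-→d2:-→d3:-→d4:-→d5:-→d6:-→d7:-→d8:-→d9:-→d10:-→d11:-→d12:-→d13:-→d14:-→d15:-→d16:H2→d17:-  best=H2
  ? 200.51.53.6  path d0:-→d1:-  best=no-route
  ? 130.194.48.0  path d0:-→d1:-→d2:-→d3:-→d4:-→d5:-→d6:-→d7:-→d8:-→d9:-→d10:-→d11:-→d12:-→d13:-→d14:-→d15:-→d16:-→d17:-→d18:-→d19:-→d20:H1  best=H1
  add 9.24.0.0/13 -> H2 at depth 13
  ? 9.28.66.127  path d0:-→d1:-→d2:-→d3:-→d4:-→d5:-→d6:-→d7:-→d8:-→d9:-→d10:-→d11:-→d12:-→d13:H2→d14:-→d15:-→d16:H2→d17:-→d18:-→d19:-→d20:-→d21:-→d22:-→d23:-→d24:-→d25:-→d26:H2  best=H2
  ? 130.194.51.30  path d0:-→d1:-→d2:-→d3:-→d4:-→d5:-→d6:-→d7:-→d8:-→d9:-→d10:-→d11:-→d12:-→d13:-→d14:-→d15:-→d16:-→d17:-→d18:-→d19:-→d20:H1  best=H1
  add 115.111.56.16/28 -> H2 at depth 28
  - 130.194.48.0/20 clear@20
  add 0.0.0.0/1 -> H2 at depth 1
  add 9.28.66.0/24 -> H1 at depth 24
  add 115.0.0.0/8 -> H0 at depth 8
  ? 9.24.0.5  path d0:-→d1:H2→d2:-→d3:-→d4:-→d5:-→d6:-→d7:-→d8:-→d9:-→d10:-→d11:-→d12:-→d13:H2  best=H2
  ? 9.28.66.65  path d0:-→d1:H2→d2:-→d3:-→d4:-→d5:-→d6:-→d7:-→d8:-→d9:-→d10:-→d11:-→d12:-→d13:H2→d14:-→d15:-→d16:H2→d17:-→d18:-→d19:-→d20:-→d21:-→d22:-→d23:-→d24:H1→d25:-→d26:H2  best=H2
  add 9.16.0.0/12 -> H0 at depth 12
  add 115.111.56.16/28 -> H0 at depth 28
  - 9.28.66.0/24 clear@24
  ? 115.111.56.27  path d0:-→d1:H2→d2:-→d3:-→d4:-→d5:-→d6:-→d7:-→d8:H0→d9:-→d10:-→d11:-→d12:-→d13:-→d14:-→d15:-→d16:-→d17:-→d18:-→d19:-→d20:-→d21:-→d22:-→d23:-→d24:-→d25:-→d26:-→d27:-→d28:H0  best=H0
  - 0.0.0.0/1 clear@1

== LOOKUPS ==
["H2","no-route","H1","H2","H1","H2","H2","H0"]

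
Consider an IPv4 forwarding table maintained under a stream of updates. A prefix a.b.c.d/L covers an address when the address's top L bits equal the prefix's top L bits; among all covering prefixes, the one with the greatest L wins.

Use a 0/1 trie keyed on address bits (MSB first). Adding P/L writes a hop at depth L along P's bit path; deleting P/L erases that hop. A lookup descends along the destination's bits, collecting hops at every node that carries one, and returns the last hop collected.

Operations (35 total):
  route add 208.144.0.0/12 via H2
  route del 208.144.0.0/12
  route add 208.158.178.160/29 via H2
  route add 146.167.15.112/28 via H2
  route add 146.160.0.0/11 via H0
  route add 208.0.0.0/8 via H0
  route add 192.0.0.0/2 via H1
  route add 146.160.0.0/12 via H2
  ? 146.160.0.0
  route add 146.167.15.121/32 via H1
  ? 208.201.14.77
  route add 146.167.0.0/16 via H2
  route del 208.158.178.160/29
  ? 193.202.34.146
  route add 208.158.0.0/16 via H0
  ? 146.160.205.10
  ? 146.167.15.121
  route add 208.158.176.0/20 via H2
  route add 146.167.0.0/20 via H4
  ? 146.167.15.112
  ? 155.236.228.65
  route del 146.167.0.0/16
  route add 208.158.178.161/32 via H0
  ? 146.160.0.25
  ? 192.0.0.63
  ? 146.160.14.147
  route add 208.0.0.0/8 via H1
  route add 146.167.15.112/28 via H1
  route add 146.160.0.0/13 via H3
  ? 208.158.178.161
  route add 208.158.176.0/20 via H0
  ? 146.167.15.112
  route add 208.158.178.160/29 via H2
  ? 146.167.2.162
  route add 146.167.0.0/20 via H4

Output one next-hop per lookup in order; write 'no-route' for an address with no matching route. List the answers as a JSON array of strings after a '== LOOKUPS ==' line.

Process each operation:
  + 208.144.0.0/12 (H2) depth=12
  del 208.144.0.0/12 (clear depth 12)
  + 208.158.178.160/29 (H2) depth=29
  + 146.167.15.112/28 (H2) depth=28
  + 146.160.0.0/11 (H0) depth=11
  + 208.0.0.0/8 (H0) depth=8
  + 192.0.0.0/2 (H1) depth=2
  + 146.160.0.0/12 (H2) depth=12
  Q 146.160.0.0: descend 1001001010100 ; hops seen [H0,H2] ; pick H2
  + 146.167.15.121/32 (H1) depth=32
  Q 208.201.14.77: descend 110100001 ; hops seen [H1,H0] ; pick H0
  + 146.167.0.0/16 (H2) depth=16
  del 208.158.178.160/29 (clear depth 29)
  Q 193.202.34.146: descend 110 ; hops seen [H1] ; pick H1
  + 208.158.0.0/16 (H0) depth=16
  Q 146.160.205.10: descend 1001001010100 ; hops seen [H0,H2] ; pick H2
  Q 146.167.15.121: descend 10010010101001110000111101111001 ; hops seen [H0,H2,H2,H2,H1] ; pick H1
  + 208.158.176.0/20 (H2) depth=20
  + 146.167.0.0/20 (H4) depth=20
  Q 146.167.15.112: descend 1001001010100111000011110111 ; hops seen [H0,H2,H2,H4,H2] ; pick H2
  Q 155.236.228.65: descend 1001 ; hops seen [∅] ; pick no-route
  del 146.167.0.0/16 (clear depth 16)
  + 208.158.178.161/32 (H0) depth=32
  Q 146.160.0.25: descend 1001001010100 ; hops seen [H0,H2] ; pick H2
  Q 192.0.0.63: descend 110 ; hops seen [H1] ; pick H1
  Q 146.160.14.147: descend 1001001010100 ; hops seen [H0,H2] ; pick H2
  + 208.0.0.0/8 (H1) depth=8
  + 146.167.15.112/28 (H1) depth=28
  + 146.160.0.0/13 (H3) depth=13
  Q 208.158.178.161: descend 11010000100111101011001010100001 ; hops seen [H1,H1,H0,H2,H0] ; pick H0
  + 208.158.176.0/20 (H0) depth=20
  Q 146.167.15.112: descend 1001001010100111000011110111 ; hops seen [H0,H2,H3,H4,H1] ; pick H1
  + 208.158.178.160/29 (H2) depth=29
  Q 146.167.2.162: descend 10010010101001110000 ; hops seen [H0,H2,H3,H4] ; pick H4
  + 146.167.0.0/20 (H4) depth=20

== LOOKUPS ==
["H2","H0","H1","H2","H1","H2","no-route","H2","H1","H2","H0","H1","H4"]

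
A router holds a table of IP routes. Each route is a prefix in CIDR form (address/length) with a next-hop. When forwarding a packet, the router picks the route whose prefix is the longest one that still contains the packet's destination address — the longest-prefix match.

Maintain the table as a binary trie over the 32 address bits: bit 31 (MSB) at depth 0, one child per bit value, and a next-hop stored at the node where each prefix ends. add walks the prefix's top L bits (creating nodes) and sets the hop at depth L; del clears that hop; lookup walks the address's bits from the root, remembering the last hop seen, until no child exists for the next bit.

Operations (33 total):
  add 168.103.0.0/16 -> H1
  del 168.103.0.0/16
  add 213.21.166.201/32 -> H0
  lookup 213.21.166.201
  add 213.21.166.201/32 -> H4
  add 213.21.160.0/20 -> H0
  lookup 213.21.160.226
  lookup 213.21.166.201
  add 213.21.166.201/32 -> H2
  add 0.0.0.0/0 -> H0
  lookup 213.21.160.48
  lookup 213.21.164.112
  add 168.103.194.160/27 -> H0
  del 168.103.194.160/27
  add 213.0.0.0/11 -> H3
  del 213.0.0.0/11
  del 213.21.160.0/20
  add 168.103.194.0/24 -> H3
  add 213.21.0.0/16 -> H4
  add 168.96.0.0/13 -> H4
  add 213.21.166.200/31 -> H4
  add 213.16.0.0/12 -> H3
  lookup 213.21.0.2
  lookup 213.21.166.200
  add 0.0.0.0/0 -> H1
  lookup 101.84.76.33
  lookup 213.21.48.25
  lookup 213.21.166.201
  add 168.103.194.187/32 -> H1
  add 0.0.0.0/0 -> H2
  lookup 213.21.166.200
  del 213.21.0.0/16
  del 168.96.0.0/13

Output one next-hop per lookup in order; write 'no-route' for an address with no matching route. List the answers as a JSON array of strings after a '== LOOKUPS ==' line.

Trace:
  add 168.103.0.0/16 -> H1 at depth 16
  del 168.103.0.0/16 (clear depth 16)
  add 213.21.166.201/32 -> H0 at depth 32
  lookup 213.21.166.201: bits 11010101000101011010011011001001 walk d0:-→d1:-→d2:-→d3:-→d4:-→d5:-→d6:-→d7:-→d8:-→d9:-→d10:-→d11:-→d12:-→d13:-→d14:-→d15:-→d16:-→d17:-→d18:-→d19:-→d20:-→d21:-→d22:-→d23:-→d24:-→d25:-→d26:-→d27:-→d28:-→d29:-→d30:-→d31:-→d32:H0 -> H0
  add 213.21.166.201/32 -> H4 at depth 32
  add 213.21.160.0/20 -> H0 at depth 20
  lookup 213.21.160.226: bits 110101010001010110100 walk d0:-→d1:-→d2:-→d3:-→d4:-→d5:-→d6:-→d7:-→d8:-→d9:-→d10:-→d11:-→d12:-→d13:-→d14:-→d15:-→d16:-→d17:-→d18:-→d19:-→d20:H0→d21:- -> H0
  lookup 213.21.166.201: bits 11010101000101011010011011001001 walk d0:-→d1:-→d2:-→d3:-→d4:-→d5:-→d6:-→d7:-→d8:-→d9:-→d10:-→d11:-→d12:-→d13:-→d14:-→d15:-→d16:-→d17:-→d18:-→d19:-→d20:H0→d21:-→d22:-→d23:-→d24:-→d25:-→d26:-→d27:-→d28:-→d29:-→d30:-→d31:-→d32:H4 -> H4
  add 213.21.166.201/32 -> H2 at depth 32
  add 0.0.0.0/0 -> H0 at depth 0
  lookup 213.21.160.48: bits 110101010001010110100 walk d0:H0→d1:-→d2:-→d3:-→d4:-→d5:-→d6:-→d7:-→d8:-→d9:-→d10:-→d11:-→d12:-→d13:-→d14:-→d15:-→d16:-→d17:-→d18:-→d19:-→d20:H0→d21:- -> H0
  lookup 213.21.164.112: bits 1101010100010101101001 walk d0:H0→d1:-→d2:-→d3:-→d4:-→d5:-→d6:-→d7:-→d8:-→d9:-→d10:-→d11:-→d12:-→d13:-→d14:-→d15:-→d16:-→d17:-→d18:-→d19:-→d20:H0→d21:-→d22:- -> H0
  add 168.103.194.160/27 -> H0 at depth 27
  del 168.103.194.160/27 (clear depth 27)
  add 213.0.0.0/11 -> H3 at depth 11
  del 213.0.0.0/11 (clear depth 11)
  del 213.21.160.0/20 (clear depth 20)
  add 168.103.194.0/24 -> H3 at depth 24
  add 213.21.0.0/16 -> H4 at depth 16
  add 168.96.0.0/13 -> H4 at depth 13
  add 213.21.166.200/31 -> H4 at depth 31
  add 213.16.0.0/12 -> H3 at depth 12
  lookup 213.21.0.2: bits 1101010100010101 walk d0:H0→d1:-→d2:-→d3:-→d4:-→d5:-→d6:-→d7:-→d8:-→d9:-→d10:-→d11:-→d12:H3→d13:-→d14:-→d15:-→d16:H4 -> H4
  lookup 213.21.166.200: bits 1101010100010101101001101100100 walk d0:H0→d1:-→d2:-→d3:-→d4:-→d5:-→d6:-→d7:-→d8:-→d9:-→d10:-→d11:-→d12:H3→d13:-→d14:-→d15:-→d16:H4→d17:-→d18:-→d19:-→d20:-→d21:-→d22:-→d23:-→d24:-→d25:-→d26:-→d27:-→d28:-→d29:-→d30:-→d31:H4 -> H4
  add 0.0.0.0/0 -> H1 at depth 0
  lookup 101.84.76.33: bits ε walk d0:H1 -> H1
  lookup 213.21.48.25: bits 1101010100010101 walk d0:H1→d1:-→d2:-→d3:-→d4:-→d5:-→d6:-→d7:-→d8:-→d9:-→d10:-→d11:-→d12:H3→d13:-→d14:-→d15:-→d16:H4 -> H4
  lookup 213.21.166.201: bits 11010101000101011010011011001001 walk d0:H1→d1:-→d2:-→d3:-→d4:-→d5:-→d6:-→d7:-→d8:-→d9:-→d10:-→d11:-→d12:H3→d13:-→d14:-→d15:-→d16:H4→d17:-→d18:-→d19:-→d20:-→d21:-→d22:-→d23:-→d24:-→d25:-→d26:-→d27:-→d28:-→d29:-→d30:-→d31:H4→d32:H2 -> H2
  add 168.103.194.187/32 -> H1 at depth 32
  add 0.0.0.0/0 -> H2 at depth 0
  lookup 213.21.166.200: bits 1101010100010101101001101100100 walk d0:H2→d1:-→d2:-→d3:-→d4:-→d5:-→d6:-→d7:-→d8:-→d9:-→d10:-→d11:-→d12:H3→d13:-→d14:-→d15:-→d16:H4→d17:-→d18:-→d19:-→d20:-→d21:-→d22:-→d23:-→d24:-→d25:-→d26:-→d27:-→d28:-→d29:-→d30:-→d31:H4 -> H4
  del 213.21.0.0/16 (clear depth 16)
  del 168.96.0.0/13 (clear depth 13)

== LOOKUPS ==
["H0","H0","H4","H0","H0","H4","H4","H1","H4","H2","H4"]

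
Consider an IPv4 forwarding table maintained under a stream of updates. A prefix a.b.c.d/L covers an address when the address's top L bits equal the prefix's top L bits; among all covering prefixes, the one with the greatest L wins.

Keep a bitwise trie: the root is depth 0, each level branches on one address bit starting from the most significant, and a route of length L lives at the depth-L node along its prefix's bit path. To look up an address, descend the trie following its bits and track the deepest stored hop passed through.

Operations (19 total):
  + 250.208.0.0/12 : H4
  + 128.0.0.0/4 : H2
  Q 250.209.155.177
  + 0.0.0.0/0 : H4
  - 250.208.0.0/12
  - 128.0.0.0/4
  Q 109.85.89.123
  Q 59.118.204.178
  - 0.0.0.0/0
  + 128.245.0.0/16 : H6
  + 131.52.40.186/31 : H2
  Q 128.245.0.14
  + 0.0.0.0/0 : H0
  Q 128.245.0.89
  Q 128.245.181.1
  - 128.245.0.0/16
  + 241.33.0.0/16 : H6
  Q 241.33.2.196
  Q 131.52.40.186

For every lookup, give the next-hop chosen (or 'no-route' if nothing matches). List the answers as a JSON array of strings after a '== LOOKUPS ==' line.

Trace:
  add 250.208.0.0/12 -> H4 at depth 12
  add 128.0.0.0/4 -> H2 at depth 4
  Q 250.209.155.177: descend 111110101101 ; hops seen [H4] ; pick H4
  add 0.0.0.0/0 -> H4 at depth 0
  - 250.208.0.0/12 clear@12
  - 128.0.0.0/4 clear@4
  Q 109.85.89.123: descend ε ; hops seen [H4] ; pick H4
  Q 59.118.204.178: descend ε ; hops seen [H4] ; pick H4
  - 0.0.0.0/0 clear@0
  add 128.245.0.0/16 -> H6 at depth 16
  add 131.52.40.186/31 -> H2 at depth 31
  Q 128.245.0.14: descend 1000000011110101 ; hops seen [H6] ; pick H6
  add 0.0.0.0/0 -> H0 at depth 0
  Q 128.245.0.89: descend 1000000011110101 ; hops seen [H0,H6] ; pick H6
  Q 128.245.181.1: descend 1000000011110101 ; hops seen [H0,H6] ; pick H6
  - 128.245.0.0/16 clear@16
  add 241.33.0.0/16 -> H6 at depth 16
  Q 241.33.2.196: descend 1111000100100001 ; hops seen [H0,H6] ; pick H6
  Q 131.52.40.186: descend 1000001100110100001010001011101 ; hops seen [H0,H2] ; pick H2

== LOOKUPS ==
["H4","H4","H4","H6","H6","H6","H6","H2"]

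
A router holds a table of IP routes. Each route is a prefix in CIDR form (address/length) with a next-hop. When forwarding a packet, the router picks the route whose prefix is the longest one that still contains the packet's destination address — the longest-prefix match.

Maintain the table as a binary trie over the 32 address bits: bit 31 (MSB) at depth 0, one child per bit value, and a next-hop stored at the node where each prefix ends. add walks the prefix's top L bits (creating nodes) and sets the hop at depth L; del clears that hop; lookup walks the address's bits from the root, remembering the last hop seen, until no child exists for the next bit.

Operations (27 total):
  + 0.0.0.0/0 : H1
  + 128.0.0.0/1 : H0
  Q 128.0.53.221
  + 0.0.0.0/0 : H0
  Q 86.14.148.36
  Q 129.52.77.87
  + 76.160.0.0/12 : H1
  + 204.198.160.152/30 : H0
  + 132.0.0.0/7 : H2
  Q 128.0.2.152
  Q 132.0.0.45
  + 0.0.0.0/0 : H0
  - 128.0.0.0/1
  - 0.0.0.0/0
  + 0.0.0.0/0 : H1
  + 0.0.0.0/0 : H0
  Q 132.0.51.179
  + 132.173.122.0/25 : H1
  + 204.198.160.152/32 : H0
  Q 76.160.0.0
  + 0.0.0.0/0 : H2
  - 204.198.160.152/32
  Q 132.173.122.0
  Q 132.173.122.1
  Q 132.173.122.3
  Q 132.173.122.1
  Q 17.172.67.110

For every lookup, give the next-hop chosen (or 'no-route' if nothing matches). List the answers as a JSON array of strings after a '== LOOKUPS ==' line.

Apply in order:
  + 0.0.0.0/0 (H1) depth=0
  + 128.0.0.0/1 (H0) depth=1
  ? 128.0.53.221  path d0:H1→d1:H0  best=H0
  + 0.0.0.0/0 (H0) depth=0
  ? 86.14.148.36  path d0:H0  best=H0
  ? 129.52.77.87  path d0:H0→d1:H0  best=H0
  + 76.160.0.0/12 (H1) depth=12
  + 204.198.160.152/30 (H0) depth=30
  + 132.0.0.0/7 (H2) depth=7
  ? 128.0.2.152  path d0:H0→d1:H0→d2:-→d3:-→d4:-→d5:-  best=H0
  ? 132.0.0.45  path d0:H0→d1:H0→d2:-→d3:-→d4:-→d5:-→d6:-→d7:H2  best=H2
  + 0.0.0.0/0 (H0) depth=0
  del 128.0.0.0/1 (clear depth 1)
  del 0.0.0.0/0 (clear depth 0)
  + 0.0.0.0/0 (H1) depth=0
  + 0.0.0.0/0 (H0) depth=0
  ? 132.0.51.179  path d0:H0→d1:-→d2:-→d3:-→d4:-→d5:-→d6:-→d7:H2  best=H2
  + 132.173.122.0/25 (H1) depth=25
  + 204.198.160.152/32 (H0) depth=32
  ? 76.160.0.0  path d0:H0→d1:-→d2:-→d3:-→d4:-→d5:-→d6:-→d7:-→d8:-→d9:-→d10:-→d11:-→d12:H1  best=H1
  + 0.0.0.0/0 (H2) depth=0
  del 204.198.160.152/32 (clear depth 32)
  ? 132.173.122.0  path d0:H2→d1:-→d2:-→d3:-→d4:-→d5:-→d6:-→d7:H2→d8:-→d9:-→d10:-→d11:-→d12:-→d13:-→d14:-→d15:-→d16:-→d17:-→d18:-→d19:-→d20:-→d21:-→d22:-→d23:-→d24:-→d25:H1  best=H1
  ? 132.173.122.1  path d0:H2→d1:-→d2:-→d3:-→d4:-→d5:-→d6:-→d7:H2→d8:-→d9:-→d10:-→d11:-→d12:-→d13:-→d14:-→d15:-→d16:-→d17:-→d18:-→d19:-→d20:-→d21:-→d22:-→d23:-→d24:-→d25:H1  best=H1
  ? 132.173.122.3  path d0:H2→d1:-→d2:-→d3:-→d4:-→d5:-→d6:-→d7:H2→d8:-→d9:-→d10:-→d11:-→d12:-→d13:-→d14:-→d15:-→d16:-→d17:-→d18:-→d19:-→d20:-→d21:-→d22:-→d23:-→d24:-→d25:H1  best=H1
  ? 132.173.122.1  path d0:H2→d1:-→d2:-→d3:-→d4:-→d5:-→d6:-→d7:H2→d8:-→d9:-→d10:-→d11:-→d12:-→d13:-→d14:-→d15:-→d16:-→d17:-→d18:-→d19:-→d20:-→d21:-→d22:-→d23:-→d24:-→d25:H1  best=H1
  ? 17.172.67.110  path d0:H2→d1:-  best=H2

== LOOKUPS ==
["H0","H0","H0","H0","H2","H2","H1","H1","H1","H1","H1","H2"]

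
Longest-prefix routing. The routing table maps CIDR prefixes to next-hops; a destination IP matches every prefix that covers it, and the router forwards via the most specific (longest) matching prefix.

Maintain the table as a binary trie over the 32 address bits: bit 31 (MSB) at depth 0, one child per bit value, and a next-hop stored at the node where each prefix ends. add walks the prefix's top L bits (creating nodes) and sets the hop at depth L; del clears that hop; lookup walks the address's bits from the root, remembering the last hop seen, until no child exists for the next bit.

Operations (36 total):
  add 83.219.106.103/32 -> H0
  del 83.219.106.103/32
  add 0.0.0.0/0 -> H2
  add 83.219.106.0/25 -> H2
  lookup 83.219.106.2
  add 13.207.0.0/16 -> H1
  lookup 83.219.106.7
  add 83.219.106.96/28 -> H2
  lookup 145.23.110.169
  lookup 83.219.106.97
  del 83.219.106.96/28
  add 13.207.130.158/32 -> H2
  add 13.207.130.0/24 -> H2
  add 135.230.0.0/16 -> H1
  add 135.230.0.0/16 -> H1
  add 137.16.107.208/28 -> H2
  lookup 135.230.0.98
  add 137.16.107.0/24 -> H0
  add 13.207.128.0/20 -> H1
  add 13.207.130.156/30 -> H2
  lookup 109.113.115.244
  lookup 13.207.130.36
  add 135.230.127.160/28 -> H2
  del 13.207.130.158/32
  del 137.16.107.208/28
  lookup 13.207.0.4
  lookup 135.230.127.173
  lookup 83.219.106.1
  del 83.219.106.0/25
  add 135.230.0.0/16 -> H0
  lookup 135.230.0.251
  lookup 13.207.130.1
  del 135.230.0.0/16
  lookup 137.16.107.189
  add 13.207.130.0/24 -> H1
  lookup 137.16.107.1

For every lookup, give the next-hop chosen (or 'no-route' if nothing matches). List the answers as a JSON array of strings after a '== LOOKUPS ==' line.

Trace:
  + 83.219.106.103/32 (H0) depth=32
  - 83.219.106.103/32 clear@32
  + 0.0.0.0/0 (H2) depth=0
  + 83.219.106.0/25 (H2) depth=25
  lookup 83.219.106.2: bits 0101001111011011011010100 walk d0:H2→d1:-→d2:-→d3:-→d4:-→d5:-→d6:-→d7:-→d8:-→d9:-→d10:-→d11:-→d12:-→d13:-→d14:-→d15:-→d16:-→d17:-→d18:-→d19:-→d20:-→d21:-→d22:-→d23:-→d24:-→d25:H2 -> H2
  + 13.207.0.0/16 (H1) depth=16
  lookup 83.219.106.7: bits 0101001111011011011010100 walk d0:H2→d1:-→d2:-→d3:-→d4:-→d5:-→d6:-→d7:-→d8:-→d9:-→d10:-→d11:-→d12:-→d13:-→d14:-→d15:-→d16:-→d17:-→d18:-→d19:-→d20:-→d21:-→d22:-→d23:-→d24:-→d25:H2 -> H2
  + 83.219.106.96/28 (H2) depth=28
  lookup 145.23.110.169: bits ε walk d0:H2 -> H2
  lookup 83.219.106.97: bits 01010011110110110110101001100 walk d0:H2→d1:-→d2:-→d3:-→d4:-→d5:-→d6:-→d7:-→d8:-→d9:-→d10:-→d11:-→d12:-→d13:-→d14:-→d15:-→d16:-→d17:-→d18:-→d19:-→d20:-→d21:-→d22:-→d23:-→d24:-→d25:H2→d26:-→d27:-→d28:H2→d29:- -> H2
  - 83.219.106.96/28 clear@28
  + 13.207.130.158/32 (H2) depth=32
  + 13.207.130.0/24 (H2) depth=24
  + 135.230.0.0/16 (H1) depth=16
  + 135.230.0.0/16 (H1) depth=16
  + 137.16.107.208/28 (H2) depth=28
  lookup 135.230.0.98: bits 1000011111100110 walk d0:H2→d1:-→d2:-→d3:-→d4:-→d5:-→d6:-→d7:-→d8:-→d9:-→d10:-→d11:-→d12:-→d13:-→d14:-→d15:-→d16:H1 -> H1
  + 137.16.107.0/24 (H0) depth=24
  + 13.207.128.0/20 (H1) depth=20
  + 13.207.130.156/30 (H2) depth=30
  lookup 109.113.115.244: bits 01 walk d0:H2→d1:-→d2:- -> H2
  lookup 13.207.130.36: bits 000011011100111110000010 walk d0:H2→d1:-→d2:-→d3:-→d4:-→d5:-→d6:-→d7:-→d8:-→d9:-→d10:-→d11:-→d12:-→d13:-→d14:-→d15:-→d16:H1→d17:-→d18:-→d19:-→d20:H1→d21:-→d22:-→d23:-→d24:H2 -> H2
  + 135.230.127.160/28 (H2) depth=28
  - 13.207.130.158/32 clear@32
  - 137.16.107.208/28 clear@28
  lookup 13.207.0.4: bits 0000110111001111 walk d0:H2→d1:-→d2:-→d3:-→d4:-→d5:-→d6:-→d7:-→d8:-→d9:-→d10:-→d11:-→d12:-→d13:-→d14:-→d15:-→d16:H1 -> H1
  lookup 135.230.127.173: bits 1000011111100110011111111010 walk d0:H2→d1:-→d2:-→d3:-→d4:-→d5:-→d6:-→d7:-→d8:-→d9:-→d10:-→d11:-→d12:-→d13:-→d14:-→d15:-→d16:H1→d17:-→d18:-→d19:-→d20:-→d21:-→d22:-→d23:-→d24:-→d25:-→d26:-→d27:-→d28:H2 -> H2
  lookup 83.219.106.1: bits 0101001111011011011010100 walk d0:H2→d1:-→d2:-→d3:-→d4:-→d5:-→d6:-→d7:-→d8:-→d9:-→d10:-→d11:-→d12:-→d13:-→d14:-→d15:-→d16:-→d17:-→d18:-→d19:-→d20:-→d21:-→d22:-→d23:-→d24:-→d25:H2 -> H2
  - 83.219.106.0/25 clear@25
  + 135.230.0.0/16 (H0) depth=16
  lookup 135.230.0.251: bits 10000111111001100 walk d0:H2→d1:-→d2:-→d3:-→d4:-→d5:-→d6:-→d7:-→d8:-→d9:-→d10:-→d11:-→d12:-→d13:-→d14:-→d15:-→d16:H0→d17:- -> H0
  lookup 13.207.130.1: bits 000011011100111110000010 walk d0:H2→d1:-→d2:-→d3:-→d4:-→d5:-→d6:-→d7:-→d8:-→d9:-→d10:-→d11:-→d12:-→d13:-→d14:-→d15:-→d16:H1→d17:-→d18:-→d19:-→d20:H1→d21:-→d22:-→d23:-→d24:H2 -> H2
  - 135.230.0.0/16 clear@16
  lookup 137.16.107.189: bits 1000100100010000011010111 walk d0:H2→d1:-→d2:-→d3:-→d4:-→d5:-→d6:-→d7:-→d8:-→d9:-→d10:-→d11:-→d12:-→d13:-→d14:-→d15:-→d16:-→d17:-→d18:-→d19:-→d20:-→d21:-→d22:-→d23:-→d24:H0→d25:- -> H0
  + 13.207.130.0/24 (H1) depth=24
  lookup 137.16.107.1: bits 100010010001000001101011 walk d0:H2→d1:-→d2:-→d3:-→d4:-→d5:-→d6:-→d7:-→d8:-→d9:-→d10:-→d11:-→d12:-→d13:-→d14:-→d15:-→d16:-→d17:-→d18:-→d19:-→d20:-→d21:-→d22:-→d23:-→d24:H0 -> H0

== LOOKUPS ==
["H2","H2","H2","H2","H1","H2","H2","H1","H2","H2","H0","H2","H0","H0"]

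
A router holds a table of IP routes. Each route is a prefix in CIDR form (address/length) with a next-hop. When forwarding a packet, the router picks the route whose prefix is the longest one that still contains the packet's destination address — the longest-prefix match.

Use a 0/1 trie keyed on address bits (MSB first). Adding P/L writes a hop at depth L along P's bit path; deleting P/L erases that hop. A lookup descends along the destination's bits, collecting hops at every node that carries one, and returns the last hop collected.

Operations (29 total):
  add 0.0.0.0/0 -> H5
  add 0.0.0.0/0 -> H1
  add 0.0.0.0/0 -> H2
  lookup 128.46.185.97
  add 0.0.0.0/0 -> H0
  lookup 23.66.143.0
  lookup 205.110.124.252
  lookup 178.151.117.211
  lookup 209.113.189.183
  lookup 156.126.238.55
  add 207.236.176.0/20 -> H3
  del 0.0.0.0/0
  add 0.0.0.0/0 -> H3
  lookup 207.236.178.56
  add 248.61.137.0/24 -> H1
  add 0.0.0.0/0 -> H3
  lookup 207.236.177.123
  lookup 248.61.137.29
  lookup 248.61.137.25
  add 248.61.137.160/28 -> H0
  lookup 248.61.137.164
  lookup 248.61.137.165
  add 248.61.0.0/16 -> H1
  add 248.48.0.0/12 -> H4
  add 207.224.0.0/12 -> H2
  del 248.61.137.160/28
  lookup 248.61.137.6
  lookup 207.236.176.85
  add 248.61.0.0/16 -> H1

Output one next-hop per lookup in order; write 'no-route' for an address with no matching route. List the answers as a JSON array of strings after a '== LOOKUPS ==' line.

Process each operation:
  add 0.0.0.0/0 -> H5 at depth 0
  add 0.0.0.0/0 -> H1 at depth 0
  add 0.0.0.0/0 -> H2 at depth 0
  Q 128.46.185.97: descend ε ; hops seen [H2] ; pick H2
  add 0.0.0.0/0 -> H0 at depth 0
  Q 23.66.143.0: descend ε ; hops seen [H0] ; pick H0
  Q 205.110.124.252: descend ε ; hops seen [H0] ; pick H0
  Q 178.151.117.211: descend ε ; hops seen [H0] ; pick H0
  Q 209.113.189.183: descend ε ; hops seen [H0] ; pick H0
  Q 156.126.238.55: descend ε ; hops seen [H0] ; pick H0
  add 207.236.176.0/20 -> H3 at depth 20
  del 0.0.0.0/0 (clear depth 0)
  add 0.0.0.0/0 -> H3 at depth 0
  Q 207.236.178.56: descend 11001111111011001011 ; hops seen [H3,H3] ; pick H3
  add 248.61.137.0/24 -> H1 at depth 24
  add 0.0.0.0/0 -> H3 at depth 0
  Q 207.236.177.123: descend 11001111111011001011 ; hops seen [H3,H3] ; pick H3
  Q 248.61.137.29: descend 111110000011110110001001 ; hops seen [H3,H1] ; pick H1
  Q 248.61.137.25: descend 111110000011110110001001 ; hops seen [H3,H1] ; pick H1
  add 248.61.137.160/28 -> H0 at depth 28
  Q 248.61.137.164: descend 1111100000111101100010011010 ; hops seen [H3,H1,H0] ; pick H0
  Q 248.61.137.165: descend 1111100000111101100010011010 ; hops seen [H3,H1,H0] ; pick H0
  add 248.61.0.0/16 -> H1 at depth 16
  add 248.48.0.0/12 -> H4 at depth 12
  add 207.224.0.0/12 -> H2 at depth 12
  del 248.61.137.160/28 (clear depth 28)
  Q 248.61.137.6: descend 111110000011110110001001 ; hops seen [H3,H4,H1,H1] ; pick H1
  Q 207.236.176.85: descend 11001111111011001011 ; hops seen [H3,H2,H3] ; pick H3
  add 248.61.0.0/16 -> H1 at depth 16

== LOOKUPS ==
["H2","H0","H0","H0","H0","H0","H3","H3","H1","H1","H0","H0","H1","H3"]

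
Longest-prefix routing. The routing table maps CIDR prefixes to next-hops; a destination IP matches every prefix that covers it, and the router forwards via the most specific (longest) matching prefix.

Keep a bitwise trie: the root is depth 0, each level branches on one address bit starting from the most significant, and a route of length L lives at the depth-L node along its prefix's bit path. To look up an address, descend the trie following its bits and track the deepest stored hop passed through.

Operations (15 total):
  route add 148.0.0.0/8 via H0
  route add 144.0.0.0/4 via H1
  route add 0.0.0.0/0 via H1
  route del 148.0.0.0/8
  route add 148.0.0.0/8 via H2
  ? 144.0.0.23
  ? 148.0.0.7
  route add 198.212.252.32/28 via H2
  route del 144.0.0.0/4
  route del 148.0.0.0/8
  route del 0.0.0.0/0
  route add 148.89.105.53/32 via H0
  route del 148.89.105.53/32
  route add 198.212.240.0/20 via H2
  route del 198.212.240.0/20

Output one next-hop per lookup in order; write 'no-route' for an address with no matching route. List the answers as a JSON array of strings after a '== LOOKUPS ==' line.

Process each operation:
  + 148.0.0.0/8 (H0) depth=8
  + 144.0.0.0/4 (H1) depth=4
  + 0.0.0.0/0 (H1) depth=0
  - 148.0.0.0/8 clear@8
  + 148.0.0.0/8 (H2) depth=8
  lookup 144.0.0.23: bits 10010 walk d0:H1→d1:-→d2:-→d3:-→d4:H1→d5:- -> H1
  lookup 148.0.0.7: bits 10010100 walk d0:H1→d1:-→d2:-→d3:-→d4:H1→d5:-→d6:-→d7:-→d8:H2 -> H2
  + 198.212.252.32/28 (H2) depth=28
  - 144.0.0.0/4 clear@4
  - 148.0.0.0/8 clear@8
  - 0.0.0.0/0 clear@0
  + 148.89.105.53/32 (H0) depth=32
  - 148.89.105.53/32 clear@32
  + 198.212.240.0/20 (H2) depth=20
  - 198.212.240.0/20 clear@20

== LOOKUPS ==
["H1","H2"]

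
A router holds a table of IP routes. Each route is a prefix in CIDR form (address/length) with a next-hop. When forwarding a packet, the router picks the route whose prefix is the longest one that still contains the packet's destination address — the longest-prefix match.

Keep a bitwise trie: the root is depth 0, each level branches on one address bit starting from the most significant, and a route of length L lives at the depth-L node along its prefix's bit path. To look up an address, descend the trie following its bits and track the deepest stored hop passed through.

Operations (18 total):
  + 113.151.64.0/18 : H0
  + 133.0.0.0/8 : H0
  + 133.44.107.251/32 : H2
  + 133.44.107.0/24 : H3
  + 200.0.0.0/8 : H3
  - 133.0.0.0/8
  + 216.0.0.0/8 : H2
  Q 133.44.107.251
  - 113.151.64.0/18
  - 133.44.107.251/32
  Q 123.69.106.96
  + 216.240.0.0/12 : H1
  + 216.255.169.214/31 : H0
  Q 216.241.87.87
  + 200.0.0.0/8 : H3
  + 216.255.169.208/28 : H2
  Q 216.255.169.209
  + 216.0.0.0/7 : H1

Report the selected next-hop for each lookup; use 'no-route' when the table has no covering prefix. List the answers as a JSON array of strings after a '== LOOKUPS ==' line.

Apply in order:
  add 113.151.64.0/18 -> H0 at depth 18
  add 133.0.0.0/8 -> H0 at depth 8
  add 133.44.107.251/32 -> H2 at depth 32
  add 133.44.107.0/24 -> H3 at depth 24
  add 200.0.0.0/8 -> H3 at depth 8
  del 133.0.0.0/8 (clear depth 8)
  add 216.0.0.0/8 -> H2 at depth 8
  ? 133.44.107.251  path d0:-→d1:-→d2:-→d3:-→d4:-→d5:-→d6:-→d7:-→d8:-→d9:-→d10:-→d11:-→d12:-→d13:-→d14:-→d15:-→d16:-→d17:-→d18:-→d19:-→d20:-→d21:-→d22:-→d23:-→d24:H3→d25:-→d26:-→d27:-→d28:-→d29:-→d30:-→d31:-→d32:H2  best=H2
  del 113.151.64.0/18 (clear depth 18)
  del 133.44.107.251/32 (clear depth 32)
  ? 123.69.106.96  path d0:-→d1:-→d2:-→d3:-→d4:-  best=no-route
  add 216.240.0.0/12 -> H1 at depth 12
  add 216.255.169.214/31 -> H0 at depth 31
  ? 216.241.87.87  path d0:-→d1:-→d2:-→d3:-→d4:-→d5:-→d6:-→d7:-→d8:H2→d9:-→d10:-→d11:-→d12:H1  best=H1
  add 200.0.0.0/8 -> H3 at depth 8
  add 216.255.169.208/28 -> H2 at depth 28
  ? 216.255.169.209  path d0:-→d1:-→d2:-→d3:-→d4:-→d5:-→d6:-→d7:-→d8:H2→d9:-→d10:-→d11:-→d12:H1→d13:-→d14:-→d15:-→d16:-→d17:-→d18:-→d19:-→d20:-→d21:-→d22:-→d23:-→d24:-→d25:-→d26:-→d27:-→d28:H2→d29:-  best=H2
  add 216.0.0.0/7 -> H1 at depth 7

== LOOKUPS ==
["H2","no-route","H1","H2"]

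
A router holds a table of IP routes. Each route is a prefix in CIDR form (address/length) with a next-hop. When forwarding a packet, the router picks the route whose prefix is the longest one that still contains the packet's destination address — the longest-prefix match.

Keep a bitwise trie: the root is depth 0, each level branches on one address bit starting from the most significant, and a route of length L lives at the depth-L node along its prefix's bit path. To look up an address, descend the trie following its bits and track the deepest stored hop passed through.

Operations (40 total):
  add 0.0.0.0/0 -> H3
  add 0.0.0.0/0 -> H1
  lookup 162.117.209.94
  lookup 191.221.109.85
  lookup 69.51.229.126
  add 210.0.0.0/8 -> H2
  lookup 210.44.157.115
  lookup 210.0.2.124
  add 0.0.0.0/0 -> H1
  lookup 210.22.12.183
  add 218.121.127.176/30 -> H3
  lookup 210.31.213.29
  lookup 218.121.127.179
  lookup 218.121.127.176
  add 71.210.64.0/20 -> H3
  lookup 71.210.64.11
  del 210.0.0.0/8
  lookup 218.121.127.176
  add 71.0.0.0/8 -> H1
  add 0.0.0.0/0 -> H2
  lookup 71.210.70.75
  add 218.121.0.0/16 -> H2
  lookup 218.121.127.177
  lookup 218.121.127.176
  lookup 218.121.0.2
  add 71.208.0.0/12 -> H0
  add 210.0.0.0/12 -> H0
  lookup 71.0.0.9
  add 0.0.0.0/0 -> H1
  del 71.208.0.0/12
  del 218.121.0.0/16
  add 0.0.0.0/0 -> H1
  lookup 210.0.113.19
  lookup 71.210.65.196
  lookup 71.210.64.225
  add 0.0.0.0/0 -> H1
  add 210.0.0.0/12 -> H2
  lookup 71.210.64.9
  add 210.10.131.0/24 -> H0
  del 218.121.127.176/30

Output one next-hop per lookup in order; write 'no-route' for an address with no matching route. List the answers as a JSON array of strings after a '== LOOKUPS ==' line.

Apply in order:
  + 0.0.0.0/0 (H3) depth=0
  + 0.0.0.0/0 (H1) depth=0
  ? 162.117.209.94  path d0:H1  best=H1
  ? 191.221.109.85  path d0:H1  best=H1
  ? 69.51.229.126  path d0:H1  best=H1
  + 210.0.0.0/8 (H2) depth=8
  ? 210.44.157.115  path d0:H1→d1:-→d2:-→d3:-→d4:-→d5:-→d6:-→d7:-→d8:H2  best=H2
  ? 210.0.2.124  path d0:H1→d1:-→d2:-→d3:-→d4:-→d5:-→d6:-→d7:-→d8:H2  best=H2
  + 0.0.0.0/0 (H1) depth=0
  ? 210.22.12.183  path d0:H1→d1:-→d2:-→d3:-→d4:-→d5:-→d6:-→d7:-→d8:H2  best=H2
  + 218.121.127.176/30 (H3) depth=30
  ? 210.31.213.29  path d0:H1→d1:-→d2:-→d3:-→d4:-→d5:-→d6:-→d7:-→d8:H2  best=H2
  ? 218.121.127.179  path d0:H1→d1:-→d2:-→d3:-→d4:-→d5:-→d6:-→d7:-→d8:-→d9:-→d10:-→d11:-→d12:-→d13:-→d14:-→d15:-→d16:-→d17:-→d18:-→d19:-→d20:-→d21:-→d22:-→d23:-→d24:-→d25:-→d26:-→d27:-→d28:-→d29:-→d30:H3  best=H3
  ? 218.121.127.176  path d0:H1→d1:-→d2:-→d3:-→d4:-→d5:-→d6:-→d7:-→d8:-→d9:-→d10:-→d11:-→d12:-→d13:-→d14:-→d15:-→d16:-→d17:-→d18:-→d19:-→d20:-→d21:-→d22:-→d23:-→d24:-→d25:-→d26:-→d27:-→d28:-→d29:-→d30:H3  best=H3
  + 71.210.64.0/20 (H3) depth=20
  ? 71.210.64.11  path d0:H1→d1:-→d2:-→d3:-→d4:-→d5:-→d6:-→d7:-→d8:-→d9:-→d10:-→d11:-→d12:-→d13:-→d14:-→d15:-→d16:-→d17:-→d18:-→d19:-→d20:H3  best=H3
  del 210.0.0.0/8 (clear depth 8)
  ? 218.121.127.176  path d0:H1→d1:-→d2:-→d3:-→d4:-→d5:-→d6:-→d7:-→d8:-→d9:-→d10:-→d11:-→d12:-→d13:-→d14:-→d15:-→d16:-→d17:-→d18:-→d19:-→d20:-→d21:-→d22:-→d23:-→d24:-→d25:-→d26:-→d27:-→d28:-→d29:-→d30:H3  best=H3
  + 71.0.0.0/8 (H1) depth=8
  + 0.0.0.0/0 (H2) depth=0
  ? 71.210.70.75  path d0:H2→d1:-→d2:-→d3:-→d4:-→d5:-→d6:-→d7:-→d8:H1→d9:-→d10:-→d11:-→d12:-→d13:-→d14:-→d15:-→d16:-→d17:-→d18:-→d19:-→d20:H3  best=H3
  + 218.121.0.0/16 (H2) depth=16
  ? 218.121.127.177  path d0:H2→d1:-→d2:-→d3:-→d4:-→d5:-→d6:-→d7:-→d8:-→d9:-→d10:-→d11:-→d12:-→d13:-→d14:-→d15:-→d16:H2→d17:-→d18:-→d19:-→d20:-→d21:-→d22:-→d23:-→d24:-→d25:-→d26:-→d27:-→d28:-→d29:-→d30:H3  best=H3
  ? 218.121.127.176  path d0:H2→d1:-→d2:-→d3:-→d4:-→d5:-→d6:-→d7:-→d8:-→d9:-→d10:-→d11:-→d12:-→d13:-→d14:-→d15:-→d16:H2→d17:-→d18:-→d19:-→d20:-→d21:-→d22:-→d23:-→d24:-→d25:-→d26:-→d27:-→d28:-→d29:-→d30:H3  best=H3
  ? 218.121.0.2  path d0:H2→d1:-→d2:-→d3:-→d4:-→d5:-→d6:-→d7:-→d8:-→d9:-→d10:-→d11:-→d12:-→d13:-→d14:-→d15:-→d16:H2→d17:-  best=H2
  + 71.208.0.0/12 (H0) depth=12
  + 210.0.0.0/12 (H0) depth=12
  ? 71.0.0.9  path d0:H2→d1:-→d2:-→d3:-→d4:-→d5:-→d6:-→d7:-→d8:H1  best=H1
  + 0.0.0.0/0 (H1) depth=0
  del 71.208.0.0/12 (clear depth 12)
  del 218.121.0.0/16 (clear depth 16)
  + 0.0.0.0/0 (H1) depth=0
  ? 210.0.113.19  path d0:H1→d1:-→d2:-→d3:-→d4:-→d5:-→d6:-→d7:-→d8:-→d9:-→d10:-→d11:-→d12:H0  best=H0
  ? 71.210.65.196  path d0:H1→d1:-→d2:-→d3:-→d4:-→d5:-→d6:-→d7:-→d8:H1→d9:-→d10:-→d11:-→d12:-→d13:-→d14:-→d15:-→d16:-→d17:-→d18:-→d19:-→d20:H3  best=H3
  ? 71.210.64.225  path d0:H1→d1:-→d2:-→d3:-→d4:-→d5:-→d6:-→d7:-→d8:H1→d9:-→d10:-→d11:-→d12:-→d13:-→d14:-→d15:-→d16:-→d17:-→d18:-→d19:-→d20:H3  best=H3
  + 0.0.0.0/0 (H1) depth=0
  + 210.0.0.0/12 (H2) depth=12
  ? 71.210.64.9  path d0:H1→d1:-→d2:-→d3:-→d4:-→d5:-→d6:-→d7:-→d8:H1→d9:-→d10:-→d11:-→d12:-→d13:-→d14:-→d15:-→d16:-→d17:-→d18:-→d19:-→d20:H3  best=H3
  + 210.10.131.0/24 (H0) depth=24
  del 218.121.127.176/30 (clear depth 30)

== LOOKUPS ==
["H1","H1","H1","H2","H2","H2","H2","H3","H3","H3","H3","H3","H3","H3","H2","H1","H0","H3","H3","H3"]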